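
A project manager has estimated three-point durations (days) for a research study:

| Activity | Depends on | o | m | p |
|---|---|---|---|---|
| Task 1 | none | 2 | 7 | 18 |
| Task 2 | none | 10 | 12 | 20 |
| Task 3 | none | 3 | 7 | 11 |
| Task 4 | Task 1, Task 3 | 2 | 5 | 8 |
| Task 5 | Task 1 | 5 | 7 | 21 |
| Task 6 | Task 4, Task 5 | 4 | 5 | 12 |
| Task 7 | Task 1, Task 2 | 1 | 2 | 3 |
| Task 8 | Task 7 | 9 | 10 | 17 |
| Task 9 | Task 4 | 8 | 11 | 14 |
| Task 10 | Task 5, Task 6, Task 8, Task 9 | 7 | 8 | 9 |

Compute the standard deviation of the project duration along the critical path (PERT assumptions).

te_Task 1 = (2 + 4·7 + 18)/6 = 48/6 = 8; σ²_Task 1 = ((18−2)/6)² = 7.111
te_Task 2 = (10 + 4·12 + 20)/6 = 78/6 = 13; σ²_Task 2 = ((20−10)/6)² = 2.778
te_Task 3 = (3 + 4·7 + 11)/6 = 42/6 = 7; σ²_Task 3 = ((11−3)/6)² = 1.778
te_Task 4 = (2 + 4·5 + 8)/6 = 30/6 = 5; σ²_Task 4 = ((8−2)/6)² = 1.000
te_Task 5 = (5 + 4·7 + 21)/6 = 54/6 = 9; σ²_Task 5 = ((21−5)/6)² = 7.111
te_Task 6 = (4 + 4·5 + 12)/6 = 36/6 = 6; σ²_Task 6 = ((12−4)/6)² = 1.778
te_Task 7 = (1 + 4·2 + 3)/6 = 12/6 = 2; σ²_Task 7 = ((3−1)/6)² = 0.111
te_Task 8 = (9 + 4·10 + 17)/6 = 66/6 = 11; σ²_Task 8 = ((17−9)/6)² = 1.778
te_Task 9 = (8 + 4·11 + 14)/6 = 66/6 = 11; σ²_Task 9 = ((14−8)/6)² = 1.000
te_Task 10 = (7 + 4·8 + 9)/6 = 48/6 = 8; σ²_Task 10 = ((9−7)/6)² = 0.111

Forward pass:
ES_Task 1 = 0; EF_Task 1 = 8
ES_Task 2 = 0; EF_Task 2 = 13
ES_Task 3 = 0; EF_Task 3 = 7
ES_Task 4 = max(EF_Task 1=8, EF_Task 3=7) = 8; EF_Task 4 = 8+5 = 13
ES_Task 5 = 8; EF_Task 5 = 8+9 = 17
ES_Task 6 = max(EF_Task 4=13, EF_Task 5=17) = 17; EF_Task 6 = 17+6 = 23
ES_Task 7 = max(EF_Task 1=8, EF_Task 2=13) = 13; EF_Task 7 = 13+2 = 15
ES_Task 8 = 15; EF_Task 8 = 15+11 = 26
ES_Task 9 = 13; EF_Task 9 = 13+11 = 24
ES_Task 10 = max(EF_Task 5=17, EF_Task 6=23, EF_Task 8=26, EF_Task 9=24) = 26; EF_Task 10 = 26+8 = 34
Expected project duration μ = 34 days. Critical path: Task 2 → Task 7 → Task 8 → Task 10.

Variance along critical path = 2.778 + 0.111 + 1.778 + 0.111 = 4.778
σ = √4.778 = 2.186 days

2.19 days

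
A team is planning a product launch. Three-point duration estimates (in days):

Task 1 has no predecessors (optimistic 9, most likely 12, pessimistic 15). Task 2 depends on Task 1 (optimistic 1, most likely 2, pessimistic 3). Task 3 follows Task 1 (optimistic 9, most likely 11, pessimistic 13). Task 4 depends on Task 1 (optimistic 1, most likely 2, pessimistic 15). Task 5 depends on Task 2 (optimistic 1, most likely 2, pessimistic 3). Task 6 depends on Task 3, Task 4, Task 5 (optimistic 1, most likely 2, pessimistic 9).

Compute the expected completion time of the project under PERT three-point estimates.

26 days

te_Task 1 = (9 + 4·12 + 15)/6 = 72/6 = 12
te_Task 2 = (1 + 4·2 + 3)/6 = 12/6 = 2
te_Task 3 = (9 + 4·11 + 13)/6 = 66/6 = 11
te_Task 4 = (1 + 4·2 + 15)/6 = 24/6 = 4
te_Task 5 = (1 + 4·2 + 3)/6 = 12/6 = 2
te_Task 6 = (1 + 4·2 + 9)/6 = 18/6 = 3

Forward pass:
ES_Task 1 = 0; EF_Task 1 = 12
ES_Task 2 = 12; EF_Task 2 = 12+2 = 14
ES_Task 3 = 12; EF_Task 3 = 12+11 = 23
ES_Task 4 = 12; EF_Task 4 = 12+4 = 16
ES_Task 5 = 14; EF_Task 5 = 14+2 = 16
ES_Task 6 = max(EF_Task 3=23, EF_Task 4=16, EF_Task 5=16) = 23; EF_Task 6 = 23+3 = 26
Expected project duration μ = 26 days. Critical path: Task 1 → Task 3 → Task 6.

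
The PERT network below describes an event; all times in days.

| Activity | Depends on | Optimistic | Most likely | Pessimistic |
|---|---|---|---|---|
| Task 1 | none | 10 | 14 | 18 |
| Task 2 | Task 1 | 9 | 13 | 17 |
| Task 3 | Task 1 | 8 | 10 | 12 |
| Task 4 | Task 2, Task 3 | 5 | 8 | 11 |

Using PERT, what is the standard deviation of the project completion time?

te_Task 1 = (10 + 4·14 + 18)/6 = 84/6 = 14; σ²_Task 1 = ((18−10)/6)² = 1.778
te_Task 2 = (9 + 4·13 + 17)/6 = 78/6 = 13; σ²_Task 2 = ((17−9)/6)² = 1.778
te_Task 3 = (8 + 4·10 + 12)/6 = 60/6 = 10; σ²_Task 3 = ((12−8)/6)² = 0.444
te_Task 4 = (5 + 4·8 + 11)/6 = 48/6 = 8; σ²_Task 4 = ((11−5)/6)² = 1.000

Forward pass:
ES_Task 1 = 0; EF_Task 1 = 14
ES_Task 2 = 14; EF_Task 2 = 14+13 = 27
ES_Task 3 = 14; EF_Task 3 = 14+10 = 24
ES_Task 4 = max(EF_Task 2=27, EF_Task 3=24) = 27; EF_Task 4 = 27+8 = 35
Expected project duration μ = 35 days. Critical path: Task 1 → Task 2 → Task 4.

Variance along critical path = 1.778 + 1.778 + 1.000 = 4.556
σ = √4.556 = 2.134 days

2.13 days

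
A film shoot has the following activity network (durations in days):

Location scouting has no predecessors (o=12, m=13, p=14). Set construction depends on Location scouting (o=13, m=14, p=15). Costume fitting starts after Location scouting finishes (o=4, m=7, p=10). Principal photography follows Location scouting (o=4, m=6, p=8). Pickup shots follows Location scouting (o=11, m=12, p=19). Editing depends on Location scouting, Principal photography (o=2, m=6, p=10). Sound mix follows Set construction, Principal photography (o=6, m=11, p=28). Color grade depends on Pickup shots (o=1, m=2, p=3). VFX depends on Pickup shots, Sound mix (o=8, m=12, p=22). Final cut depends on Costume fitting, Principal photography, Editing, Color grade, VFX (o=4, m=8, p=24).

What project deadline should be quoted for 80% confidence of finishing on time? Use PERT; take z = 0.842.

67.6 days

te_Location scouting = (12 + 4·13 + 14)/6 = 78/6 = 13; σ²_Location scouting = ((14−12)/6)² = 0.111
te_Set construction = (13 + 4·14 + 15)/6 = 84/6 = 14; σ²_Set construction = ((15−13)/6)² = 0.111
te_Costume fitting = (4 + 4·7 + 10)/6 = 42/6 = 7; σ²_Costume fitting = ((10−4)/6)² = 1.000
te_Principal photography = (4 + 4·6 + 8)/6 = 36/6 = 6; σ²_Principal photography = ((8−4)/6)² = 0.444
te_Pickup shots = (11 + 4·12 + 19)/6 = 78/6 = 13; σ²_Pickup shots = ((19−11)/6)² = 1.778
te_Editing = (2 + 4·6 + 10)/6 = 36/6 = 6; σ²_Editing = ((10−2)/6)² = 1.778
te_Sound mix = (6 + 4·11 + 28)/6 = 78/6 = 13; σ²_Sound mix = ((28−6)/6)² = 13.444
te_Color grade = (1 + 4·2 + 3)/6 = 12/6 = 2; σ²_Color grade = ((3−1)/6)² = 0.111
te_VFX = (8 + 4·12 + 22)/6 = 78/6 = 13; σ²_VFX = ((22−8)/6)² = 5.444
te_Final cut = (4 + 4·8 + 24)/6 = 60/6 = 10; σ²_Final cut = ((24−4)/6)² = 11.111

Forward pass:
ES_Location scouting = 0; EF_Location scouting = 13
ES_Set construction = 13; EF_Set construction = 13+14 = 27
ES_Costume fitting = 13; EF_Costume fitting = 13+7 = 20
ES_Principal photography = 13; EF_Principal photography = 13+6 = 19
ES_Pickup shots = 13; EF_Pickup shots = 13+13 = 26
ES_Editing = max(EF_Location scouting=13, EF_Principal photography=19) = 19; EF_Editing = 19+6 = 25
ES_Sound mix = max(EF_Set construction=27, EF_Principal photography=19) = 27; EF_Sound mix = 27+13 = 40
ES_Color grade = 26; EF_Color grade = 26+2 = 28
ES_VFX = max(EF_Pickup shots=26, EF_Sound mix=40) = 40; EF_VFX = 40+13 = 53
ES_Final cut = max(EF_Costume fitting=20, EF_Principal photography=19, EF_Editing=25, EF_Color grade=28, EF_VFX=53) = 53; EF_Final cut = 53+10 = 63
Expected project duration μ = 63 days. Critical path: Location scouting → Set construction → Sound mix → VFX → Final cut.

Variance along critical path = 0.111 + 0.111 + 13.444 + 5.444 + 11.111 = 30.222; σ = 5.497 days.
D = μ + z·σ = 63 + 0.842·5.497 = 67.6 days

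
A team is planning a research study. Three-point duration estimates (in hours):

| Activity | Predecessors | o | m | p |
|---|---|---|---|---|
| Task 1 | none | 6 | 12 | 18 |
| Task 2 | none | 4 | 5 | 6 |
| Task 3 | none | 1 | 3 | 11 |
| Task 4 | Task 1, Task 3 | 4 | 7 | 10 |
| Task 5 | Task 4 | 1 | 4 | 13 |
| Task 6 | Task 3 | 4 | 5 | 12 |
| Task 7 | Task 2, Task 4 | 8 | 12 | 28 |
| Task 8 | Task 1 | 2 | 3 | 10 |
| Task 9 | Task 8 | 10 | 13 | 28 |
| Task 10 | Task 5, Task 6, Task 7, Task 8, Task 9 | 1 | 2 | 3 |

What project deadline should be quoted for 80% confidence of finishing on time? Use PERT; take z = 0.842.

te_Task 1 = (6 + 4·12 + 18)/6 = 72/6 = 12; σ²_Task 1 = ((18−6)/6)² = 4.000
te_Task 2 = (4 + 4·5 + 6)/6 = 30/6 = 5; σ²_Task 2 = ((6−4)/6)² = 0.111
te_Task 3 = (1 + 4·3 + 11)/6 = 24/6 = 4; σ²_Task 3 = ((11−1)/6)² = 2.778
te_Task 4 = (4 + 4·7 + 10)/6 = 42/6 = 7; σ²_Task 4 = ((10−4)/6)² = 1.000
te_Task 5 = (1 + 4·4 + 13)/6 = 30/6 = 5; σ²_Task 5 = ((13−1)/6)² = 4.000
te_Task 6 = (4 + 4·5 + 12)/6 = 36/6 = 6; σ²_Task 6 = ((12−4)/6)² = 1.778
te_Task 7 = (8 + 4·12 + 28)/6 = 84/6 = 14; σ²_Task 7 = ((28−8)/6)² = 11.111
te_Task 8 = (2 + 4·3 + 10)/6 = 24/6 = 4; σ²_Task 8 = ((10−2)/6)² = 1.778
te_Task 9 = (10 + 4·13 + 28)/6 = 90/6 = 15; σ²_Task 9 = ((28−10)/6)² = 9.000
te_Task 10 = (1 + 4·2 + 3)/6 = 12/6 = 2; σ²_Task 10 = ((3−1)/6)² = 0.111

Forward pass:
ES_Task 1 = 0; EF_Task 1 = 12
ES_Task 2 = 0; EF_Task 2 = 5
ES_Task 3 = 0; EF_Task 3 = 4
ES_Task 4 = max(EF_Task 1=12, EF_Task 3=4) = 12; EF_Task 4 = 12+7 = 19
ES_Task 5 = 19; EF_Task 5 = 19+5 = 24
ES_Task 6 = 4; EF_Task 6 = 4+6 = 10
ES_Task 7 = max(EF_Task 2=5, EF_Task 4=19) = 19; EF_Task 7 = 19+14 = 33
ES_Task 8 = 12; EF_Task 8 = 12+4 = 16
ES_Task 9 = 16; EF_Task 9 = 16+15 = 31
ES_Task 10 = max(EF_Task 5=24, EF_Task 6=10, EF_Task 7=33, EF_Task 8=16, EF_Task 9=31) = 33; EF_Task 10 = 33+2 = 35
Expected project duration μ = 35 hours. Critical path: Task 1 → Task 4 → Task 7 → Task 10.

Variance along critical path = 4.000 + 1.000 + 11.111 + 0.111 = 16.222; σ = 4.028 hours.
D = μ + z·σ = 35 + 0.842·4.028 = 38.4 hours

38.4 hours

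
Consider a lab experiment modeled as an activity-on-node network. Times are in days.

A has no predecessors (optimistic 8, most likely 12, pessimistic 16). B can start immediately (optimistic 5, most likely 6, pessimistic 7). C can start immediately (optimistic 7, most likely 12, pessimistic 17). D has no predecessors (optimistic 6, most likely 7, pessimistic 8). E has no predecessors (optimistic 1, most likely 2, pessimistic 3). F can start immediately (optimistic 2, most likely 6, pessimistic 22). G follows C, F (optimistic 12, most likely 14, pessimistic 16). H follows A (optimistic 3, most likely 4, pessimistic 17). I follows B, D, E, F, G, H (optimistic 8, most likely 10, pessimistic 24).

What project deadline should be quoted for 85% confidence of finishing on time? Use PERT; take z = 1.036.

41.3 days

te_A = (8 + 4·12 + 16)/6 = 72/6 = 12; σ²_A = ((16−8)/6)² = 1.778
te_B = (5 + 4·6 + 7)/6 = 36/6 = 6; σ²_B = ((7−5)/6)² = 0.111
te_C = (7 + 4·12 + 17)/6 = 72/6 = 12; σ²_C = ((17−7)/6)² = 2.778
te_D = (6 + 4·7 + 8)/6 = 42/6 = 7; σ²_D = ((8−6)/6)² = 0.111
te_E = (1 + 4·2 + 3)/6 = 12/6 = 2; σ²_E = ((3−1)/6)² = 0.111
te_F = (2 + 4·6 + 22)/6 = 48/6 = 8; σ²_F = ((22−2)/6)² = 11.111
te_G = (12 + 4·14 + 16)/6 = 84/6 = 14; σ²_G = ((16−12)/6)² = 0.444
te_H = (3 + 4·4 + 17)/6 = 36/6 = 6; σ²_H = ((17−3)/6)² = 5.444
te_I = (8 + 4·10 + 24)/6 = 72/6 = 12; σ²_I = ((24−8)/6)² = 7.111

Forward pass:
ES_A = 0; EF_A = 12
ES_B = 0; EF_B = 6
ES_C = 0; EF_C = 12
ES_D = 0; EF_D = 7
ES_E = 0; EF_E = 2
ES_F = 0; EF_F = 8
ES_G = max(EF_C=12, EF_F=8) = 12; EF_G = 12+14 = 26
ES_H = 12; EF_H = 12+6 = 18
ES_I = max(EF_B=6, EF_D=7, EF_E=2, EF_F=8, EF_G=26, EF_H=18) = 26; EF_I = 26+12 = 38
Expected project duration μ = 38 days. Critical path: C → G → I.

Variance along critical path = 2.778 + 0.444 + 7.111 = 10.333; σ = 3.215 days.
D = μ + z·σ = 38 + 1.036·3.215 = 41.3 days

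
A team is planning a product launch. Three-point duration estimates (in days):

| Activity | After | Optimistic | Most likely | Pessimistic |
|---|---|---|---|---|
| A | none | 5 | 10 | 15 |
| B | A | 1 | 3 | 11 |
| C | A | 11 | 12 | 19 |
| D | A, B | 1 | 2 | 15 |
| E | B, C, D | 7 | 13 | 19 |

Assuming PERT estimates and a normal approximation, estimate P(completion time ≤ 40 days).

0.914

te_A = (5 + 4·10 + 15)/6 = 60/6 = 10; σ²_A = ((15−5)/6)² = 2.778
te_B = (1 + 4·3 + 11)/6 = 24/6 = 4; σ²_B = ((11−1)/6)² = 2.778
te_C = (11 + 4·12 + 19)/6 = 78/6 = 13; σ²_C = ((19−11)/6)² = 1.778
te_D = (1 + 4·2 + 15)/6 = 24/6 = 4; σ²_D = ((15−1)/6)² = 5.444
te_E = (7 + 4·13 + 19)/6 = 78/6 = 13; σ²_E = ((19−7)/6)² = 4.000

Forward pass:
ES_A = 0; EF_A = 10
ES_B = 10; EF_B = 10+4 = 14
ES_C = 10; EF_C = 10+13 = 23
ES_D = max(EF_A=10, EF_B=14) = 14; EF_D = 14+4 = 18
ES_E = max(EF_B=14, EF_C=23, EF_D=18) = 23; EF_E = 23+13 = 36
Expected project duration μ = 36 days. Critical path: A → C → E.

Variance along critical path = 2.778 + 1.778 + 4.000 = 8.556; σ = √8.556 = 2.925 days.
Z = (40 − 36) / 2.925 = 1.368
P(T ≤ 40) = Φ(1.368) ≈ 0.914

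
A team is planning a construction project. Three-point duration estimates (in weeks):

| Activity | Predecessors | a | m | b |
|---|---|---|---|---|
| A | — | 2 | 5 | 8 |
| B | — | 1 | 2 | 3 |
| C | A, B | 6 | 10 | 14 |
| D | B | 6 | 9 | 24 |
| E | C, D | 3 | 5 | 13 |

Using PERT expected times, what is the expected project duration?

21 weeks

te_A = (2 + 4·5 + 8)/6 = 30/6 = 5
te_B = (1 + 4·2 + 3)/6 = 12/6 = 2
te_C = (6 + 4·10 + 14)/6 = 60/6 = 10
te_D = (6 + 4·9 + 24)/6 = 66/6 = 11
te_E = (3 + 4·5 + 13)/6 = 36/6 = 6

Forward pass:
ES_A = 0; EF_A = 5
ES_B = 0; EF_B = 2
ES_C = max(EF_A=5, EF_B=2) = 5; EF_C = 5+10 = 15
ES_D = 2; EF_D = 2+11 = 13
ES_E = max(EF_C=15, EF_D=13) = 15; EF_E = 15+6 = 21
Expected project duration μ = 21 weeks. Critical path: A → C → E.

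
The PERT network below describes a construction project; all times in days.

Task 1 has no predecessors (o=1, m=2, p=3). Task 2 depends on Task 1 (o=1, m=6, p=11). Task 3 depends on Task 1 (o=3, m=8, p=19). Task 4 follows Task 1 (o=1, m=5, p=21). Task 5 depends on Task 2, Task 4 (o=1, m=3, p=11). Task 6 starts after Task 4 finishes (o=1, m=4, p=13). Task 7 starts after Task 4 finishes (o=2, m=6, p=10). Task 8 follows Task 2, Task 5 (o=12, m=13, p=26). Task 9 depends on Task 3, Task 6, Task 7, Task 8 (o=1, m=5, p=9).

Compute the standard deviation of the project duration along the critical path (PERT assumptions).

4.61 days

te_Task 1 = (1 + 4·2 + 3)/6 = 12/6 = 2; σ²_Task 1 = ((3−1)/6)² = 0.111
te_Task 2 = (1 + 4·6 + 11)/6 = 36/6 = 6; σ²_Task 2 = ((11−1)/6)² = 2.778
te_Task 3 = (3 + 4·8 + 19)/6 = 54/6 = 9; σ²_Task 3 = ((19−3)/6)² = 7.111
te_Task 4 = (1 + 4·5 + 21)/6 = 42/6 = 7; σ²_Task 4 = ((21−1)/6)² = 11.111
te_Task 5 = (1 + 4·3 + 11)/6 = 24/6 = 4; σ²_Task 5 = ((11−1)/6)² = 2.778
te_Task 6 = (1 + 4·4 + 13)/6 = 30/6 = 5; σ²_Task 6 = ((13−1)/6)² = 4.000
te_Task 7 = (2 + 4·6 + 10)/6 = 36/6 = 6; σ²_Task 7 = ((10−2)/6)² = 1.778
te_Task 8 = (12 + 4·13 + 26)/6 = 90/6 = 15; σ²_Task 8 = ((26−12)/6)² = 5.444
te_Task 9 = (1 + 4·5 + 9)/6 = 30/6 = 5; σ²_Task 9 = ((9−1)/6)² = 1.778

Forward pass:
ES_Task 1 = 0; EF_Task 1 = 2
ES_Task 2 = 2; EF_Task 2 = 2+6 = 8
ES_Task 3 = 2; EF_Task 3 = 2+9 = 11
ES_Task 4 = 2; EF_Task 4 = 2+7 = 9
ES_Task 5 = max(EF_Task 2=8, EF_Task 4=9) = 9; EF_Task 5 = 9+4 = 13
ES_Task 6 = 9; EF_Task 6 = 9+5 = 14
ES_Task 7 = 9; EF_Task 7 = 9+6 = 15
ES_Task 8 = max(EF_Task 2=8, EF_Task 5=13) = 13; EF_Task 8 = 13+15 = 28
ES_Task 9 = max(EF_Task 3=11, EF_Task 6=14, EF_Task 7=15, EF_Task 8=28) = 28; EF_Task 9 = 28+5 = 33
Expected project duration μ = 33 days. Critical path: Task 1 → Task 4 → Task 5 → Task 8 → Task 9.

Variance along critical path = 0.111 + 11.111 + 2.778 + 5.444 + 1.778 = 21.222
σ = √21.222 = 4.607 days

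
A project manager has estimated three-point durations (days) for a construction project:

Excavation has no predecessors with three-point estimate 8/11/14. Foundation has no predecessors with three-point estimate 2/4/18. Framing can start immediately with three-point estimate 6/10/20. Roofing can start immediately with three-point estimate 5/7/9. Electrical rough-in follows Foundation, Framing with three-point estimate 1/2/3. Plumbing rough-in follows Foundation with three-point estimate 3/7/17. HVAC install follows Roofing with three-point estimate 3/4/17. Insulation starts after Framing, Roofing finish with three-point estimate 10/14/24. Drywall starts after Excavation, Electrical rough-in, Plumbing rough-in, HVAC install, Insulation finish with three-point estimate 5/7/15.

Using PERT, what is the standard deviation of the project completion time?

te_Excavation = (8 + 4·11 + 14)/6 = 66/6 = 11; σ²_Excavation = ((14−8)/6)² = 1.000
te_Foundation = (2 + 4·4 + 18)/6 = 36/6 = 6; σ²_Foundation = ((18−2)/6)² = 7.111
te_Framing = (6 + 4·10 + 20)/6 = 66/6 = 11; σ²_Framing = ((20−6)/6)² = 5.444
te_Roofing = (5 + 4·7 + 9)/6 = 42/6 = 7; σ²_Roofing = ((9−5)/6)² = 0.444
te_Electrical rough-in = (1 + 4·2 + 3)/6 = 12/6 = 2; σ²_Electrical rough-in = ((3−1)/6)² = 0.111
te_Plumbing rough-in = (3 + 4·7 + 17)/6 = 48/6 = 8; σ²_Plumbing rough-in = ((17−3)/6)² = 5.444
te_HVAC install = (3 + 4·4 + 17)/6 = 36/6 = 6; σ²_HVAC install = ((17−3)/6)² = 5.444
te_Insulation = (10 + 4·14 + 24)/6 = 90/6 = 15; σ²_Insulation = ((24−10)/6)² = 5.444
te_Drywall = (5 + 4·7 + 15)/6 = 48/6 = 8; σ²_Drywall = ((15−5)/6)² = 2.778

Forward pass:
ES_Excavation = 0; EF_Excavation = 11
ES_Foundation = 0; EF_Foundation = 6
ES_Framing = 0; EF_Framing = 11
ES_Roofing = 0; EF_Roofing = 7
ES_Electrical rough-in = max(EF_Foundation=6, EF_Framing=11) = 11; EF_Electrical rough-in = 11+2 = 13
ES_Plumbing rough-in = 6; EF_Plumbing rough-in = 6+8 = 14
ES_HVAC install = 7; EF_HVAC install = 7+6 = 13
ES_Insulation = max(EF_Framing=11, EF_Roofing=7) = 11; EF_Insulation = 11+15 = 26
ES_Drywall = max(EF_Excavation=11, EF_Electrical rough-in=13, EF_Plumbing rough-in=14, EF_HVAC install=13, EF_Insulation=26) = 26; EF_Drywall = 26+8 = 34
Expected project duration μ = 34 days. Critical path: Framing → Insulation → Drywall.

Variance along critical path = 5.444 + 5.444 + 2.778 = 13.667
σ = √13.667 = 3.697 days

3.70 days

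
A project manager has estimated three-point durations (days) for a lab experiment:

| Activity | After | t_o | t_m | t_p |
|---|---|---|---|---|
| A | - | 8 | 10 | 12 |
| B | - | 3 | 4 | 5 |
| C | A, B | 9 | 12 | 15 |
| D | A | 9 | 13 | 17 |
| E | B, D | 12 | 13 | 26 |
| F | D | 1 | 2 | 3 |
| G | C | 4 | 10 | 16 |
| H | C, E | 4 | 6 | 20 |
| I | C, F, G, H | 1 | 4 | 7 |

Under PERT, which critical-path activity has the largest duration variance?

te_A = (8 + 4·10 + 12)/6 = 60/6 = 10; σ²_A = ((12−8)/6)² = 0.444
te_B = (3 + 4·4 + 5)/6 = 24/6 = 4; σ²_B = ((5−3)/6)² = 0.111
te_C = (9 + 4·12 + 15)/6 = 72/6 = 12; σ²_C = ((15−9)/6)² = 1.000
te_D = (9 + 4·13 + 17)/6 = 78/6 = 13; σ²_D = ((17−9)/6)² = 1.778
te_E = (12 + 4·13 + 26)/6 = 90/6 = 15; σ²_E = ((26−12)/6)² = 5.444
te_F = (1 + 4·2 + 3)/6 = 12/6 = 2; σ²_F = ((3−1)/6)² = 0.111
te_G = (4 + 4·10 + 16)/6 = 60/6 = 10; σ²_G = ((16−4)/6)² = 4.000
te_H = (4 + 4·6 + 20)/6 = 48/6 = 8; σ²_H = ((20−4)/6)² = 7.111
te_I = (1 + 4·4 + 7)/6 = 24/6 = 4; σ²_I = ((7−1)/6)² = 1.000

Forward pass:
ES_A = 0; EF_A = 10
ES_B = 0; EF_B = 4
ES_C = max(EF_A=10, EF_B=4) = 10; EF_C = 10+12 = 22
ES_D = 10; EF_D = 10+13 = 23
ES_E = max(EF_B=4, EF_D=23) = 23; EF_E = 23+15 = 38
ES_F = 23; EF_F = 23+2 = 25
ES_G = 22; EF_G = 22+10 = 32
ES_H = max(EF_C=22, EF_E=38) = 38; EF_H = 38+8 = 46
ES_I = max(EF_C=22, EF_F=25, EF_G=32, EF_H=46) = 46; EF_I = 46+4 = 50
Expected project duration μ = 50 days. Critical path: A → D → E → H → I.

Variances on critical path: σ²_A=0.444, σ²_D=1.778, σ²_E=5.444, σ²_H=7.111, σ²_I=1.000.
Largest is σ²_H = 7.111.

H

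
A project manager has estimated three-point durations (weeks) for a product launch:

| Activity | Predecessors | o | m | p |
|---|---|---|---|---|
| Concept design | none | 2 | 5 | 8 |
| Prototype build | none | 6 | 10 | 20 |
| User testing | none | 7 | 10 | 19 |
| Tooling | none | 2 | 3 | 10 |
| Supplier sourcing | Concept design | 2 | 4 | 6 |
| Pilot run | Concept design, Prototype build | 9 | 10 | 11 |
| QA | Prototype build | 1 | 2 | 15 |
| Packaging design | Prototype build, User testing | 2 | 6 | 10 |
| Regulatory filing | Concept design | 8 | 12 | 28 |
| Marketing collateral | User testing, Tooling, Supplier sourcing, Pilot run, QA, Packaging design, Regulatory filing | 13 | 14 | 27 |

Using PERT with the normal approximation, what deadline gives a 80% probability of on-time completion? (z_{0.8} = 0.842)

39.8 weeks

te_Concept design = (2 + 4·5 + 8)/6 = 30/6 = 5; σ²_Concept design = ((8−2)/6)² = 1.000
te_Prototype build = (6 + 4·10 + 20)/6 = 66/6 = 11; σ²_Prototype build = ((20−6)/6)² = 5.444
te_User testing = (7 + 4·10 + 19)/6 = 66/6 = 11; σ²_User testing = ((19−7)/6)² = 4.000
te_Tooling = (2 + 4·3 + 10)/6 = 24/6 = 4; σ²_Tooling = ((10−2)/6)² = 1.778
te_Supplier sourcing = (2 + 4·4 + 6)/6 = 24/6 = 4; σ²_Supplier sourcing = ((6−2)/6)² = 0.444
te_Pilot run = (9 + 4·10 + 11)/6 = 60/6 = 10; σ²_Pilot run = ((11−9)/6)² = 0.111
te_QA = (1 + 4·2 + 15)/6 = 24/6 = 4; σ²_QA = ((15−1)/6)² = 5.444
te_Packaging design = (2 + 4·6 + 10)/6 = 36/6 = 6; σ²_Packaging design = ((10−2)/6)² = 1.778
te_Regulatory filing = (8 + 4·12 + 28)/6 = 84/6 = 14; σ²_Regulatory filing = ((28−8)/6)² = 11.111
te_Marketing collateral = (13 + 4·14 + 27)/6 = 96/6 = 16; σ²_Marketing collateral = ((27−13)/6)² = 5.444

Forward pass:
ES_Concept design = 0; EF_Concept design = 5
ES_Prototype build = 0; EF_Prototype build = 11
ES_User testing = 0; EF_User testing = 11
ES_Tooling = 0; EF_Tooling = 4
ES_Supplier sourcing = 5; EF_Supplier sourcing = 5+4 = 9
ES_Pilot run = max(EF_Concept design=5, EF_Prototype build=11) = 11; EF_Pilot run = 11+10 = 21
ES_QA = 11; EF_QA = 11+4 = 15
ES_Packaging design = max(EF_Prototype build=11, EF_User testing=11) = 11; EF_Packaging design = 11+6 = 17
ES_Regulatory filing = 5; EF_Regulatory filing = 5+14 = 19
ES_Marketing collateral = max(EF_User testing=11, EF_Tooling=4, EF_Supplier sourcing=9, EF_Pilot run=21, EF_QA=15, EF_Packaging design=17, EF_Regulatory filing=19) = 21; EF_Marketing collateral = 21+16 = 37
Expected project duration μ = 37 weeks. Critical path: Prototype build → Pilot run → Marketing collateral.

Variance along critical path = 5.444 + 0.111 + 5.444 = 11.000; σ = 3.317 weeks.
D = μ + z·σ = 37 + 0.842·3.317 = 39.8 weeks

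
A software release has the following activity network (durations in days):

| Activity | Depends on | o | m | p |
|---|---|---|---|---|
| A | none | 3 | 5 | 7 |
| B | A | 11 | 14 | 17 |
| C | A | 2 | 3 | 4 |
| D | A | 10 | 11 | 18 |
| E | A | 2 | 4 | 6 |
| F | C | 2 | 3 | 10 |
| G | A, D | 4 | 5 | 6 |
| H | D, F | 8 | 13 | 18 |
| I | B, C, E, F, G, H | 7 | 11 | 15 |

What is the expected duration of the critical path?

41 days

te_A = (3 + 4·5 + 7)/6 = 30/6 = 5
te_B = (11 + 4·14 + 17)/6 = 84/6 = 14
te_C = (2 + 4·3 + 4)/6 = 18/6 = 3
te_D = (10 + 4·11 + 18)/6 = 72/6 = 12
te_E = (2 + 4·4 + 6)/6 = 24/6 = 4
te_F = (2 + 4·3 + 10)/6 = 24/6 = 4
te_G = (4 + 4·5 + 6)/6 = 30/6 = 5
te_H = (8 + 4·13 + 18)/6 = 78/6 = 13
te_I = (7 + 4·11 + 15)/6 = 66/6 = 11

Forward pass:
ES_A = 0; EF_A = 5
ES_B = 5; EF_B = 5+14 = 19
ES_C = 5; EF_C = 5+3 = 8
ES_D = 5; EF_D = 5+12 = 17
ES_E = 5; EF_E = 5+4 = 9
ES_F = 8; EF_F = 8+4 = 12
ES_G = max(EF_A=5, EF_D=17) = 17; EF_G = 17+5 = 22
ES_H = max(EF_D=17, EF_F=12) = 17; EF_H = 17+13 = 30
ES_I = max(EF_B=19, EF_C=8, EF_E=9, EF_F=12, EF_G=22, EF_H=30) = 30; EF_I = 30+11 = 41
Expected project duration μ = 41 days. Critical path: A → D → H → I.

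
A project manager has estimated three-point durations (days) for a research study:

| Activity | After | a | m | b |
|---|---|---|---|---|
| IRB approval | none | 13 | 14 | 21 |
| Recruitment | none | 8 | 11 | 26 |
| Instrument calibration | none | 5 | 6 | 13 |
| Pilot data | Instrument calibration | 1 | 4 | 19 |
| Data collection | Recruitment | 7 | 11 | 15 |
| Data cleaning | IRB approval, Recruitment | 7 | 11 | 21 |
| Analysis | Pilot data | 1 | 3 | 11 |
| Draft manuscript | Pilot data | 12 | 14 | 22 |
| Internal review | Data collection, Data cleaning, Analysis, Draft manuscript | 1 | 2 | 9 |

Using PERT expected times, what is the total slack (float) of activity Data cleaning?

1 days

te_IRB approval = (13 + 4·14 + 21)/6 = 90/6 = 15
te_Recruitment = (8 + 4·11 + 26)/6 = 78/6 = 13
te_Instrument calibration = (5 + 4·6 + 13)/6 = 42/6 = 7
te_Pilot data = (1 + 4·4 + 19)/6 = 36/6 = 6
te_Data collection = (7 + 4·11 + 15)/6 = 66/6 = 11
te_Data cleaning = (7 + 4·11 + 21)/6 = 72/6 = 12
te_Analysis = (1 + 4·3 + 11)/6 = 24/6 = 4
te_Draft manuscript = (12 + 4·14 + 22)/6 = 90/6 = 15
te_Internal review = (1 + 4·2 + 9)/6 = 18/6 = 3

Forward pass:
ES_IRB approval = 0; EF_IRB approval = 15
ES_Recruitment = 0; EF_Recruitment = 13
ES_Instrument calibration = 0; EF_Instrument calibration = 7
ES_Pilot data = 7; EF_Pilot data = 7+6 = 13
ES_Data collection = 13; EF_Data collection = 13+11 = 24
ES_Data cleaning = max(EF_IRB approval=15, EF_Recruitment=13) = 15; EF_Data cleaning = 15+12 = 27
ES_Analysis = 13; EF_Analysis = 13+4 = 17
ES_Draft manuscript = 13; EF_Draft manuscript = 13+15 = 28
ES_Internal review = max(EF_Data collection=24, EF_Data cleaning=27, EF_Analysis=17, EF_Draft manuscript=28) = 28; EF_Internal review = 28+3 = 31
Expected project duration μ = 31 days. Critical path: Instrument calibration → Pilot data → Draft manuscript → Internal review.

Backward pass:
LF_Internal review = 31; LS_Internal review = 31−3 = 28
LF_Draft manuscript = LS_Internal review = 28; LS_Draft manuscript = 28−15 = 13
LF_Analysis = LS_Internal review = 28; LS_Analysis = 28−4 = 24
LF_Data cleaning = LS_Internal review = 28; LS_Data cleaning = 28−12 = 16
LF_Data collection = LS_Internal review = 28; LS_Data collection = 28−11 = 17
LF_Pilot data = min(LS_Analysis=24, LS_Draft manuscript=13) = 13; LS_Pilot data = 13−6 = 7
LF_Instrument calibration = LS_Pilot data = 7; LS_Instrument calibration = 7−7 = 0
LF_Recruitment = min(LS_Data collection=17, LS_Data cleaning=16) = 16; LS_Recruitment = 16−13 = 3
LF_IRB approval = LS_Data cleaning = 16; LS_IRB approval = 16−15 = 1
Slack_Data cleaning = LS_Data cleaning − ES_Data cleaning = 16 − 15 = 1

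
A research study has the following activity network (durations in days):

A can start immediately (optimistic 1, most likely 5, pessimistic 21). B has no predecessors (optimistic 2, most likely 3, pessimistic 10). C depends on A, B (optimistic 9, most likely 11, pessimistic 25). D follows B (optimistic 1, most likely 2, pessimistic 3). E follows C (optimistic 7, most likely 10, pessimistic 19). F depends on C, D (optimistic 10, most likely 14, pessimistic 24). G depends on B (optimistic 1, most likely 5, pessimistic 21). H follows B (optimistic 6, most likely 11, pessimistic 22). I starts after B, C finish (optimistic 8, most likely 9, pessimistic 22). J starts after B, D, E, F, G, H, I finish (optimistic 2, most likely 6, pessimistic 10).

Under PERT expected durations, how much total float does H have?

19 days

te_A = (1 + 4·5 + 21)/6 = 42/6 = 7
te_B = (2 + 4·3 + 10)/6 = 24/6 = 4
te_C = (9 + 4·11 + 25)/6 = 78/6 = 13
te_D = (1 + 4·2 + 3)/6 = 12/6 = 2
te_E = (7 + 4·10 + 19)/6 = 66/6 = 11
te_F = (10 + 4·14 + 24)/6 = 90/6 = 15
te_G = (1 + 4·5 + 21)/6 = 42/6 = 7
te_H = (6 + 4·11 + 22)/6 = 72/6 = 12
te_I = (8 + 4·9 + 22)/6 = 66/6 = 11
te_J = (2 + 4·6 + 10)/6 = 36/6 = 6

Forward pass:
ES_A = 0; EF_A = 7
ES_B = 0; EF_B = 4
ES_C = max(EF_A=7, EF_B=4) = 7; EF_C = 7+13 = 20
ES_D = 4; EF_D = 4+2 = 6
ES_E = 20; EF_E = 20+11 = 31
ES_F = max(EF_C=20, EF_D=6) = 20; EF_F = 20+15 = 35
ES_G = 4; EF_G = 4+7 = 11
ES_H = 4; EF_H = 4+12 = 16
ES_I = max(EF_B=4, EF_C=20) = 20; EF_I = 20+11 = 31
ES_J = max(EF_B=4, EF_D=6, EF_E=31, EF_F=35, EF_G=11, EF_H=16, EF_I=31) = 35; EF_J = 35+6 = 41
Expected project duration μ = 41 days. Critical path: A → C → F → J.

Backward pass:
LF_J = 41; LS_J = 41−6 = 35
LF_I = LS_J = 35; LS_I = 35−11 = 24
LF_H = LS_J = 35; LS_H = 35−12 = 23
LF_G = LS_J = 35; LS_G = 35−7 = 28
LF_F = LS_J = 35; LS_F = 35−15 = 20
LF_E = LS_J = 35; LS_E = 35−11 = 24
LF_D = min(LS_F=20, LS_J=35) = 20; LS_D = 20−2 = 18
LF_C = min(LS_E=24, LS_F=20, LS_I=24) = 20; LS_C = 20−13 = 7
LF_B = min(LS_C=7, LS_D=18, LS_G=28, LS_H=23, LS_I=24, LS_J=35) = 7; LS_B = 7−4 = 3
LF_A = LS_C = 7; LS_A = 7−7 = 0
Slack_H = LS_H − ES_H = 23 − 4 = 19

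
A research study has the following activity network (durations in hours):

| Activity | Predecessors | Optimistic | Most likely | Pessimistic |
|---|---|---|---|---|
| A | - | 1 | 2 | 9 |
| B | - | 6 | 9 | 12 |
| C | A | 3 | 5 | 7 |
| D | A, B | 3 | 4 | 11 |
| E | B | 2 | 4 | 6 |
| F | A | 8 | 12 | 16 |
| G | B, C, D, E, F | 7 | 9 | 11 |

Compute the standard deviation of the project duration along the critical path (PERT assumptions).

te_A = (1 + 4·2 + 9)/6 = 18/6 = 3; σ²_A = ((9−1)/6)² = 1.778
te_B = (6 + 4·9 + 12)/6 = 54/6 = 9; σ²_B = ((12−6)/6)² = 1.000
te_C = (3 + 4·5 + 7)/6 = 30/6 = 5; σ²_C = ((7−3)/6)² = 0.444
te_D = (3 + 4·4 + 11)/6 = 30/6 = 5; σ²_D = ((11−3)/6)² = 1.778
te_E = (2 + 4·4 + 6)/6 = 24/6 = 4; σ²_E = ((6−2)/6)² = 0.444
te_F = (8 + 4·12 + 16)/6 = 72/6 = 12; σ²_F = ((16−8)/6)² = 1.778
te_G = (7 + 4·9 + 11)/6 = 54/6 = 9; σ²_G = ((11−7)/6)² = 0.444

Forward pass:
ES_A = 0; EF_A = 3
ES_B = 0; EF_B = 9
ES_C = 3; EF_C = 3+5 = 8
ES_D = max(EF_A=3, EF_B=9) = 9; EF_D = 9+5 = 14
ES_E = 9; EF_E = 9+4 = 13
ES_F = 3; EF_F = 3+12 = 15
ES_G = max(EF_B=9, EF_C=8, EF_D=14, EF_E=13, EF_F=15) = 15; EF_G = 15+9 = 24
Expected project duration μ = 24 hours. Critical path: A → F → G.

Variance along critical path = 1.778 + 1.778 + 0.444 = 4.000
σ = √4.000 = 2.000 hours

2.00 hours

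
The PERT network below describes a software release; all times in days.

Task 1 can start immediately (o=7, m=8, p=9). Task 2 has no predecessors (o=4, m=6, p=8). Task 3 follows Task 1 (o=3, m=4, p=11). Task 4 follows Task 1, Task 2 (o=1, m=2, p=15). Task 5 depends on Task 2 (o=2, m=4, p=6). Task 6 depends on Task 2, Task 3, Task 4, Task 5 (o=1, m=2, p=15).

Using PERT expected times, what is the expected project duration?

te_Task 1 = (7 + 4·8 + 9)/6 = 48/6 = 8
te_Task 2 = (4 + 4·6 + 8)/6 = 36/6 = 6
te_Task 3 = (3 + 4·4 + 11)/6 = 30/6 = 5
te_Task 4 = (1 + 4·2 + 15)/6 = 24/6 = 4
te_Task 5 = (2 + 4·4 + 6)/6 = 24/6 = 4
te_Task 6 = (1 + 4·2 + 15)/6 = 24/6 = 4

Forward pass:
ES_Task 1 = 0; EF_Task 1 = 8
ES_Task 2 = 0; EF_Task 2 = 6
ES_Task 3 = 8; EF_Task 3 = 8+5 = 13
ES_Task 4 = max(EF_Task 1=8, EF_Task 2=6) = 8; EF_Task 4 = 8+4 = 12
ES_Task 5 = 6; EF_Task 5 = 6+4 = 10
ES_Task 6 = max(EF_Task 2=6, EF_Task 3=13, EF_Task 4=12, EF_Task 5=10) = 13; EF_Task 6 = 13+4 = 17
Expected project duration μ = 17 days. Critical path: Task 1 → Task 3 → Task 6.

17 days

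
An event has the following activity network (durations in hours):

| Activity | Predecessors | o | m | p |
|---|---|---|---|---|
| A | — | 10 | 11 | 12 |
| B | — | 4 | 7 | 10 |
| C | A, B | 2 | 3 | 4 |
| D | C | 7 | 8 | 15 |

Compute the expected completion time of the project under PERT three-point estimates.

23 hours

te_A = (10 + 4·11 + 12)/6 = 66/6 = 11
te_B = (4 + 4·7 + 10)/6 = 42/6 = 7
te_C = (2 + 4·3 + 4)/6 = 18/6 = 3
te_D = (7 + 4·8 + 15)/6 = 54/6 = 9

Forward pass:
ES_A = 0; EF_A = 11
ES_B = 0; EF_B = 7
ES_C = max(EF_A=11, EF_B=7) = 11; EF_C = 11+3 = 14
ES_D = 14; EF_D = 14+9 = 23
Expected project duration μ = 23 hours. Critical path: A → C → D.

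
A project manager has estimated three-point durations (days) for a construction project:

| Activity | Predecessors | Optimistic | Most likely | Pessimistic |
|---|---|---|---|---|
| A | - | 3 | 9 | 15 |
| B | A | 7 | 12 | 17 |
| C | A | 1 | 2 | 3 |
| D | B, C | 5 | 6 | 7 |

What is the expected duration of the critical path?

27 days

te_A = (3 + 4·9 + 15)/6 = 54/6 = 9
te_B = (7 + 4·12 + 17)/6 = 72/6 = 12
te_C = (1 + 4·2 + 3)/6 = 12/6 = 2
te_D = (5 + 4·6 + 7)/6 = 36/6 = 6

Forward pass:
ES_A = 0; EF_A = 9
ES_B = 9; EF_B = 9+12 = 21
ES_C = 9; EF_C = 9+2 = 11
ES_D = max(EF_B=21, EF_C=11) = 21; EF_D = 21+6 = 27
Expected project duration μ = 27 days. Critical path: A → B → D.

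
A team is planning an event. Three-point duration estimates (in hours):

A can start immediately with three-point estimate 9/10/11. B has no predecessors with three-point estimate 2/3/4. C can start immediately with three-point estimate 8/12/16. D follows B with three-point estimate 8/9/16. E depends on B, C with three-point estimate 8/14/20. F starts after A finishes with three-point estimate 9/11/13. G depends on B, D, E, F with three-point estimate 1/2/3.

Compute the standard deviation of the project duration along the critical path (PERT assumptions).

te_A = (9 + 4·10 + 11)/6 = 60/6 = 10; σ²_A = ((11−9)/6)² = 0.111
te_B = (2 + 4·3 + 4)/6 = 18/6 = 3; σ²_B = ((4−2)/6)² = 0.111
te_C = (8 + 4·12 + 16)/6 = 72/6 = 12; σ²_C = ((16−8)/6)² = 1.778
te_D = (8 + 4·9 + 16)/6 = 60/6 = 10; σ²_D = ((16−8)/6)² = 1.778
te_E = (8 + 4·14 + 20)/6 = 84/6 = 14; σ²_E = ((20−8)/6)² = 4.000
te_F = (9 + 4·11 + 13)/6 = 66/6 = 11; σ²_F = ((13−9)/6)² = 0.444
te_G = (1 + 4·2 + 3)/6 = 12/6 = 2; σ²_G = ((3−1)/6)² = 0.111

Forward pass:
ES_A = 0; EF_A = 10
ES_B = 0; EF_B = 3
ES_C = 0; EF_C = 12
ES_D = 3; EF_D = 3+10 = 13
ES_E = max(EF_B=3, EF_C=12) = 12; EF_E = 12+14 = 26
ES_F = 10; EF_F = 10+11 = 21
ES_G = max(EF_B=3, EF_D=13, EF_E=26, EF_F=21) = 26; EF_G = 26+2 = 28
Expected project duration μ = 28 hours. Critical path: C → E → G.

Variance along critical path = 1.778 + 4.000 + 0.111 = 5.889
σ = √5.889 = 2.427 hours

2.43 hours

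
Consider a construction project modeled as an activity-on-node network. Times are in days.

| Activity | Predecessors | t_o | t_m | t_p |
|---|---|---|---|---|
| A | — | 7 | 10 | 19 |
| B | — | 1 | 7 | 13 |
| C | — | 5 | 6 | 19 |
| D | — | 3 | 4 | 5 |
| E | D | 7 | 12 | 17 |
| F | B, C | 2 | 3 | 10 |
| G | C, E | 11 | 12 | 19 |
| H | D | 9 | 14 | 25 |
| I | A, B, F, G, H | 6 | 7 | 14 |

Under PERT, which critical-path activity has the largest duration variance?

te_A = (7 + 4·10 + 19)/6 = 66/6 = 11; σ²_A = ((19−7)/6)² = 4.000
te_B = (1 + 4·7 + 13)/6 = 42/6 = 7; σ²_B = ((13−1)/6)² = 4.000
te_C = (5 + 4·6 + 19)/6 = 48/6 = 8; σ²_C = ((19−5)/6)² = 5.444
te_D = (3 + 4·4 + 5)/6 = 24/6 = 4; σ²_D = ((5−3)/6)² = 0.111
te_E = (7 + 4·12 + 17)/6 = 72/6 = 12; σ²_E = ((17−7)/6)² = 2.778
te_F = (2 + 4·3 + 10)/6 = 24/6 = 4; σ²_F = ((10−2)/6)² = 1.778
te_G = (11 + 4·12 + 19)/6 = 78/6 = 13; σ²_G = ((19−11)/6)² = 1.778
te_H = (9 + 4·14 + 25)/6 = 90/6 = 15; σ²_H = ((25−9)/6)² = 7.111
te_I = (6 + 4·7 + 14)/6 = 48/6 = 8; σ²_I = ((14−6)/6)² = 1.778

Forward pass:
ES_A = 0; EF_A = 11
ES_B = 0; EF_B = 7
ES_C = 0; EF_C = 8
ES_D = 0; EF_D = 4
ES_E = 4; EF_E = 4+12 = 16
ES_F = max(EF_B=7, EF_C=8) = 8; EF_F = 8+4 = 12
ES_G = max(EF_C=8, EF_E=16) = 16; EF_G = 16+13 = 29
ES_H = 4; EF_H = 4+15 = 19
ES_I = max(EF_A=11, EF_B=7, EF_F=12, EF_G=29, EF_H=19) = 29; EF_I = 29+8 = 37
Expected project duration μ = 37 days. Critical path: D → E → G → I.

Variances on critical path: σ²_D=0.111, σ²_E=2.778, σ²_G=1.778, σ²_I=1.778.
Largest is σ²_E = 2.778.

E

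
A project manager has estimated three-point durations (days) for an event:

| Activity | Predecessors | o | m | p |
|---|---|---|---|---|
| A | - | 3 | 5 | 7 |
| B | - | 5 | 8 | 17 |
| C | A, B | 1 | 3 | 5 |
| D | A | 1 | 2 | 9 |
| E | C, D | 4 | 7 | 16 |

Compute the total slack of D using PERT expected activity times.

4 days

te_A = (3 + 4·5 + 7)/6 = 30/6 = 5
te_B = (5 + 4·8 + 17)/6 = 54/6 = 9
te_C = (1 + 4·3 + 5)/6 = 18/6 = 3
te_D = (1 + 4·2 + 9)/6 = 18/6 = 3
te_E = (4 + 4·7 + 16)/6 = 48/6 = 8

Forward pass:
ES_A = 0; EF_A = 5
ES_B = 0; EF_B = 9
ES_C = max(EF_A=5, EF_B=9) = 9; EF_C = 9+3 = 12
ES_D = 5; EF_D = 5+3 = 8
ES_E = max(EF_C=12, EF_D=8) = 12; EF_E = 12+8 = 20
Expected project duration μ = 20 days. Critical path: B → C → E.

Backward pass:
LF_E = 20; LS_E = 20−8 = 12
LF_D = LS_E = 12; LS_D = 12−3 = 9
LF_C = LS_E = 12; LS_C = 12−3 = 9
LF_B = LS_C = 9; LS_B = 9−9 = 0
LF_A = min(LS_C=9, LS_D=9) = 9; LS_A = 9−5 = 4
Slack_D = LS_D − ES_D = 9 − 5 = 4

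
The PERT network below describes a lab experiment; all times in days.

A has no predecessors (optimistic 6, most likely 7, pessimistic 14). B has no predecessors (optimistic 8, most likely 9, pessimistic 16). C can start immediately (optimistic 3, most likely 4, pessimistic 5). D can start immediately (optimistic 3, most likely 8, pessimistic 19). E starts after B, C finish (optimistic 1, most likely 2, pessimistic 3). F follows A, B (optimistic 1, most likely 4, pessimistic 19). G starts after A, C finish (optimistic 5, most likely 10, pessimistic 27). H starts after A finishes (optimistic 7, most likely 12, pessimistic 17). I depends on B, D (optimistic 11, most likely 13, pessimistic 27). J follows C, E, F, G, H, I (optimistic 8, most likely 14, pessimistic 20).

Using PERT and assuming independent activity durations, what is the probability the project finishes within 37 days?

te_A = (6 + 4·7 + 14)/6 = 48/6 = 8; σ²_A = ((14−6)/6)² = 1.778
te_B = (8 + 4·9 + 16)/6 = 60/6 = 10; σ²_B = ((16−8)/6)² = 1.778
te_C = (3 + 4·4 + 5)/6 = 24/6 = 4; σ²_C = ((5−3)/6)² = 0.111
te_D = (3 + 4·8 + 19)/6 = 54/6 = 9; σ²_D = ((19−3)/6)² = 7.111
te_E = (1 + 4·2 + 3)/6 = 12/6 = 2; σ²_E = ((3−1)/6)² = 0.111
te_F = (1 + 4·4 + 19)/6 = 36/6 = 6; σ²_F = ((19−1)/6)² = 9.000
te_G = (5 + 4·10 + 27)/6 = 72/6 = 12; σ²_G = ((27−5)/6)² = 13.444
te_H = (7 + 4·12 + 17)/6 = 72/6 = 12; σ²_H = ((17−7)/6)² = 2.778
te_I = (11 + 4·13 + 27)/6 = 90/6 = 15; σ²_I = ((27−11)/6)² = 7.111
te_J = (8 + 4·14 + 20)/6 = 84/6 = 14; σ²_J = ((20−8)/6)² = 4.000

Forward pass:
ES_A = 0; EF_A = 8
ES_B = 0; EF_B = 10
ES_C = 0; EF_C = 4
ES_D = 0; EF_D = 9
ES_E = max(EF_B=10, EF_C=4) = 10; EF_E = 10+2 = 12
ES_F = max(EF_A=8, EF_B=10) = 10; EF_F = 10+6 = 16
ES_G = max(EF_A=8, EF_C=4) = 8; EF_G = 8+12 = 20
ES_H = 8; EF_H = 8+12 = 20
ES_I = max(EF_B=10, EF_D=9) = 10; EF_I = 10+15 = 25
ES_J = max(EF_C=4, EF_E=12, EF_F=16, EF_G=20, EF_H=20, EF_I=25) = 25; EF_J = 25+14 = 39
Expected project duration μ = 39 days. Critical path: B → I → J.

Variance along critical path = 1.778 + 7.111 + 4.000 = 12.889; σ = √12.889 = 3.590 days.
Z = (37 − 39) / 3.590 = -0.557
P(T ≤ 37) = Φ(-0.557) ≈ 0.289

0.289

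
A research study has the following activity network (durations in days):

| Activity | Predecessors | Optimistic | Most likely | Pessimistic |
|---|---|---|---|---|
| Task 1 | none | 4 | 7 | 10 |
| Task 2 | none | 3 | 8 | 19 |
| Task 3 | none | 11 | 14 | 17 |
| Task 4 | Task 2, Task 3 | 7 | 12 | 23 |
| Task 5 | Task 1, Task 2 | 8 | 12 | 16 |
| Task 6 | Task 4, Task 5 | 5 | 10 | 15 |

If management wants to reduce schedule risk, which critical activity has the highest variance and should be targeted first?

te_Task 1 = (4 + 4·7 + 10)/6 = 42/6 = 7; σ²_Task 1 = ((10−4)/6)² = 1.000
te_Task 2 = (3 + 4·8 + 19)/6 = 54/6 = 9; σ²_Task 2 = ((19−3)/6)² = 7.111
te_Task 3 = (11 + 4·14 + 17)/6 = 84/6 = 14; σ²_Task 3 = ((17−11)/6)² = 1.000
te_Task 4 = (7 + 4·12 + 23)/6 = 78/6 = 13; σ²_Task 4 = ((23−7)/6)² = 7.111
te_Task 5 = (8 + 4·12 + 16)/6 = 72/6 = 12; σ²_Task 5 = ((16−8)/6)² = 1.778
te_Task 6 = (5 + 4·10 + 15)/6 = 60/6 = 10; σ²_Task 6 = ((15−5)/6)² = 2.778

Forward pass:
ES_Task 1 = 0; EF_Task 1 = 7
ES_Task 2 = 0; EF_Task 2 = 9
ES_Task 3 = 0; EF_Task 3 = 14
ES_Task 4 = max(EF_Task 2=9, EF_Task 3=14) = 14; EF_Task 4 = 14+13 = 27
ES_Task 5 = max(EF_Task 1=7, EF_Task 2=9) = 9; EF_Task 5 = 9+12 = 21
ES_Task 6 = max(EF_Task 4=27, EF_Task 5=21) = 27; EF_Task 6 = 27+10 = 37
Expected project duration μ = 37 days. Critical path: Task 3 → Task 4 → Task 6.

Variances on critical path: σ²_Task 3=1.000, σ²_Task 4=7.111, σ²_Task 6=2.778.
Largest is σ²_Task 4 = 7.111.

Task 4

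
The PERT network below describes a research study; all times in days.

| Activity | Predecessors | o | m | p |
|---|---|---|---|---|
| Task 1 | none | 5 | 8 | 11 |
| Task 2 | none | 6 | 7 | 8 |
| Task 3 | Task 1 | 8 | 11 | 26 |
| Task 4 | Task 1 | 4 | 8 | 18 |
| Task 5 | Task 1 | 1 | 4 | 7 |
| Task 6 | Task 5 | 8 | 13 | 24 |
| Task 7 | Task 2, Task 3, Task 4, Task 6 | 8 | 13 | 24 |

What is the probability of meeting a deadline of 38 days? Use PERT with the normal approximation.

0.310

te_Task 1 = (5 + 4·8 + 11)/6 = 48/6 = 8; σ²_Task 1 = ((11−5)/6)² = 1.000
te_Task 2 = (6 + 4·7 + 8)/6 = 42/6 = 7; σ²_Task 2 = ((8−6)/6)² = 0.111
te_Task 3 = (8 + 4·11 + 26)/6 = 78/6 = 13; σ²_Task 3 = ((26−8)/6)² = 9.000
te_Task 4 = (4 + 4·8 + 18)/6 = 54/6 = 9; σ²_Task 4 = ((18−4)/6)² = 5.444
te_Task 5 = (1 + 4·4 + 7)/6 = 24/6 = 4; σ²_Task 5 = ((7−1)/6)² = 1.000
te_Task 6 = (8 + 4·13 + 24)/6 = 84/6 = 14; σ²_Task 6 = ((24−8)/6)² = 7.111
te_Task 7 = (8 + 4·13 + 24)/6 = 84/6 = 14; σ²_Task 7 = ((24−8)/6)² = 7.111

Forward pass:
ES_Task 1 = 0; EF_Task 1 = 8
ES_Task 2 = 0; EF_Task 2 = 7
ES_Task 3 = 8; EF_Task 3 = 8+13 = 21
ES_Task 4 = 8; EF_Task 4 = 8+9 = 17
ES_Task 5 = 8; EF_Task 5 = 8+4 = 12
ES_Task 6 = 12; EF_Task 6 = 12+14 = 26
ES_Task 7 = max(EF_Task 2=7, EF_Task 3=21, EF_Task 4=17, EF_Task 6=26) = 26; EF_Task 7 = 26+14 = 40
Expected project duration μ = 40 days. Critical path: Task 1 → Task 5 → Task 6 → Task 7.

Variance along critical path = 1.000 + 1.000 + 7.111 + 7.111 = 16.222; σ = √16.222 = 4.028 days.
Z = (38 − 40) / 4.028 = -0.497
P(T ≤ 38) = Φ(-0.497) ≈ 0.310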